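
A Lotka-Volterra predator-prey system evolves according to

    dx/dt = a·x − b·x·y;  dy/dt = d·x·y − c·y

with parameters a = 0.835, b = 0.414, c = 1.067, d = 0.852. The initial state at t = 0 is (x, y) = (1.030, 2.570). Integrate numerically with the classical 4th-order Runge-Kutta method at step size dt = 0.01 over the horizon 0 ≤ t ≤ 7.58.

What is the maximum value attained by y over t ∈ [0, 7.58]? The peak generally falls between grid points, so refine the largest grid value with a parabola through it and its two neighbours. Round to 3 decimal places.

max y = 2.760

t=0.000: state=(1.030, 2.570)
step 1 (dt=0.01): k1=(-0.236, -0.487), k2=(-0.235, -0.489), k3=(-0.235, -0.489), k4=(-0.233, -0.491); state += dt/6·(k1+2k2+2k3+k4)
t=0.010: state=(1.028, 2.565)
t=0.020: state=(1.025, 2.560)
t=0.030: state=(1.023, 2.555)
continuing one RK4 step at a time; state shown every 25 steps (Δt=0.25):
t=0.250: state=(0.979, 2.437)
t=0.500: state=(0.945, 2.290)
t=0.750: state=(0.925, 2.140)
t=1.000: state=(0.921, 1.995)
t=1.250: state=(0.929, 1.860)
t=1.500: state=(0.951, 1.740)
t=1.750: state=(0.984, 1.637)
t=2.000: state=(1.028, 1.553)
t=2.250: state=(1.082, 1.489)
t=2.500: state=(1.146, 1.445)
t=2.750: state=(1.217, 1.423)
t=3.000: state=(1.294, 1.424)
t=3.250: state=(1.375, 1.449)
t=3.500: state=(1.455, 1.500)
t=3.750: state=(1.529, 1.579)
t=4.000: state=(1.591, 1.686)
t=4.250: state=(1.635, 1.822)
t=4.500: state=(1.655, 1.982)
t=4.750: state=(1.646, 2.158)
t=5.000: state=(1.607, 2.339)
t=5.250: state=(1.541, 2.506)
t=5.500: state=(1.454, 2.641)
t=5.750: state=(1.356, 2.728)
t=6.000: state=(1.257, 2.760)
t=6.250: state=(1.165, 2.736)
t=6.500: state=(1.085, 2.662)
t=6.750: state=(1.021, 2.551)
t=7.000: state=(0.973, 2.415)
t=7.250: state=(0.941, 2.267)
t=7.500: state=(0.924, 2.117)
t=7.580: state=(0.921, 2.070)
largest grid value and its neighbours: y(6.000)=2.76004, y(6.010)=2.76011, y(6.020)=2.76010
parabola through these three points peaks at t≈6.013 with y≈2.76012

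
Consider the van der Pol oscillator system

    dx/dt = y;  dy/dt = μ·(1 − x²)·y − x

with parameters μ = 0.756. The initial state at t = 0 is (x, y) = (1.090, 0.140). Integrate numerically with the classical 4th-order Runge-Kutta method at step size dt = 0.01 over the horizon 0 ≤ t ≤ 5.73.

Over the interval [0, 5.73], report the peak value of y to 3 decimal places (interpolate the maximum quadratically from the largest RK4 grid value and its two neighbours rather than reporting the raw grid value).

t=0.000: state=(1.090, 0.140)
step 1 (dt=0.01): k1=(0.140, -1.110), k2=(0.134, -1.110), k3=(0.134, -1.110), k4=(0.129, -1.110); state += dt/6·(k1+2k2+2k3+k4)
t=0.010: state=(1.091, 0.129)
t=0.020: state=(1.093, 0.118)
t=0.030: state=(1.094, 0.107)
continuing one RK4 step at a time; state shown every 20 steps (Δt=0.2):
t=0.200: state=(1.096, -0.080)
t=0.400: state=(1.059, -0.292)
t=0.600: state=(0.980, -0.494)
t=0.800: state=(0.861, -0.692)
t=1.000: state=(0.703, -0.896)
t=1.200: state=(0.502, -1.113)
t=1.400: state=(0.256, -1.348)
t=1.600: state=(-0.038, -1.588)
t=1.800: state=(-0.377, -1.790)
t=2.000: state=(-0.745, -1.866)
t=2.200: state=(-1.108, -1.716)
t=2.400: state=(-1.415, -1.323)
t=2.600: state=(-1.629, -0.804)
t=2.800: state=(-1.739, -0.312)
t=3.000: state=(-1.761, 0.073)
t=3.200: state=(-1.717, 0.354)
t=3.400: state=(-1.624, 0.563)
t=3.600: state=(-1.494, 0.735)
t=3.800: state=(-1.331, 0.895)
t=4.000: state=(-1.135, 1.065)
t=4.200: state=(-0.903, 1.262)
t=4.400: state=(-0.628, 1.500)
t=4.600: state=(-0.300, 1.787)
t=4.800: state=(0.088, 2.095)
t=5.000: state=(0.534, 2.332)
t=5.200: state=(1.005, 2.317)
t=5.400: state=(1.434, 1.909)
t=5.600: state=(1.749, 1.221)
t=5.730: state=(1.878, 0.762)
largest grid value and its neighbours: y(5.090)=2.36887, y(5.100)=2.36893, y(5.110)=2.36809
parabola through these three points peaks at t≈5.096 with y≈2.36901

max y = 2.369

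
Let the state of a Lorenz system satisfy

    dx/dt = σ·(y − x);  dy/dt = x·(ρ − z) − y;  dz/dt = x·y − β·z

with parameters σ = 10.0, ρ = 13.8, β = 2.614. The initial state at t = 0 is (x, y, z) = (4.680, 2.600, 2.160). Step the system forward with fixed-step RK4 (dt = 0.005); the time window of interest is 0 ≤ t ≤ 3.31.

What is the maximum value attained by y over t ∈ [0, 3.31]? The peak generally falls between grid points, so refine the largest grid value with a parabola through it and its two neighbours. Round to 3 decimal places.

max y = 12.294

t=0.000: state=(4.680, 2.600, 2.160)
step 1 (dt=0.005): k1=(-20.800, 51.875, 6.522), k2=(-18.983, 51.065, 6.944), k3=(-19.049, 51.115, 6.944), k4=(-17.292, 50.352, 7.355); state += dt/6·(k1+2k2+2k3+k4)
t=0.005: state=(4.585, 2.855, 2.195)
t=0.010: state=(4.507, 3.104, 2.233)
t=0.015: state=(4.444, 3.346, 2.276)
continuing one RK4 step at a time; state shown every 40 steps (Δt=0.2):
t=0.200: state=(7.950, 11.301, 8.252)
t=0.400: state=(8.968, 5.360, 20.178)
t=0.600: state=(2.283, 0.565, 13.632)
t=0.800: state=(1.086, 1.167, 8.247)
t=1.000: state=(1.997, 2.871, 5.350)
t=1.200: state=(5.140, 7.536, 6.096)
t=1.400: state=(9.563, 9.981, 16.005)
t=1.600: state=(5.227, 2.392, 16.564)
t=1.800: state=(2.259, 1.932, 10.733)
t=2.000: state=(2.901, 3.794, 7.427)
t=2.200: state=(5.904, 7.944, 8.544)
t=2.400: state=(8.619, 8.251, 16.071)
t=2.600: state=(5.059, 3.127, 15.278)
t=2.800: state=(3.166, 3.112, 10.704)
t=3.000: state=(4.303, 5.432, 8.737)
t=3.200: state=(7.134, 8.428, 11.831)
t=3.310: state=(7.882, 7.783, 14.947)
largest grid value and its neighbours: y(0.250)=12.28666, y(0.255)=12.29380, y(0.260)=12.28102
parabola through these three points peaks at t≈0.254 with y≈12.29400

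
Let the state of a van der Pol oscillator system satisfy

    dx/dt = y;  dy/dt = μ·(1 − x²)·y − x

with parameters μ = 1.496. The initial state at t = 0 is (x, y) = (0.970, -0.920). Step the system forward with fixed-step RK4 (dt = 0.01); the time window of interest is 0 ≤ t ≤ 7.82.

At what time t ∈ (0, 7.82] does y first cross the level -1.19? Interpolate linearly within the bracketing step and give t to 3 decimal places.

t = 0.213

t=0.000: state=(0.970, -0.920)
step 1 (dt=0.01): k1=(-0.920, -1.051), k2=(-0.925, -1.060), k3=(-0.925, -1.060), k4=(-0.931, -1.068); state += dt/6·(k1+2k2+2k3+k4)
t=0.010: state=(0.961, -0.931)
t=0.020: state=(0.951, -0.941)
t=0.030: state=(0.942, -0.952)
t=0.210: state=(0.751, -1.186)
next step: t=0.220: state=(0.739, -1.201) — y has crossed -1.19
linear interpolation between t=0.210 (-1.18559) and t=0.220 (-1.20099) → t≈0.213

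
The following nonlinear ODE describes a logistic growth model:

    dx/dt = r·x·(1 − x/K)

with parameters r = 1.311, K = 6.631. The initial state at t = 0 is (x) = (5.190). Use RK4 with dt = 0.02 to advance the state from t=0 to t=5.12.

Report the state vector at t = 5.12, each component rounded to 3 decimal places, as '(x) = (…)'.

(x) = (6.629)

t=0.000: state=(5.190)
step 1 (dt=0.02): k1=(1.479), k2=(1.468), k3=(1.468), k4=(1.457); state += dt/6·(k1+2k2+2k3+k4)
t=0.020: state=(5.219)
t=0.040: state=(5.248)
t=0.060: state=(5.277)
continuing one RK4 step at a time; state shown every 10 steps (Δt=0.2):
t=0.200: state=(5.464)
t=0.400: state=(5.695)
t=0.600: state=(5.887)
t=0.800: state=(6.043)
t=1.000: state=(6.169)
t=1.200: state=(6.270)
t=1.400: state=(6.350)
t=1.600: state=(6.412)
t=1.800: state=(6.462)
t=2.000: state=(6.500)
t=2.200: state=(6.530)
t=2.400: state=(6.553)
t=2.600: state=(6.571)
t=2.800: state=(6.584)
t=3.000: state=(6.595)
t=3.200: state=(6.603)
t=3.400: state=(6.610)
t=3.600: state=(6.615)
t=3.800: state=(6.618)
t=4.000: state=(6.621)
t=4.200: state=(6.624)
t=4.400: state=(6.625)
t=4.600: state=(6.627)
t=4.800: state=(6.628)
t=5.000: state=(6.628)
t=5.120: state=(6.629)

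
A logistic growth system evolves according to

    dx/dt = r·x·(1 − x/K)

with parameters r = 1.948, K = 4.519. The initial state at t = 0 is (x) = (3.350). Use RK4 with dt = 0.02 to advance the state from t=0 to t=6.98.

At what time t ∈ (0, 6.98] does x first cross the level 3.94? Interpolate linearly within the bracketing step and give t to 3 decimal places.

t = 0.444

t=0.000: state=(3.350)
step 1 (dt=0.02): k1=(1.688), k2=(1.672), k3=(1.672), k4=(1.656); state += dt/6·(k1+2k2+2k3+k4)
t=0.020: state=(3.383)
t=0.040: state=(3.416)
t=0.060: state=(3.448)
t=0.440: state=(3.936)
next step: t=0.460: state=(3.956) — x has crossed 3.94
linear interpolation between t=0.440 (3.93610) and t=0.460 (3.95560) → t≈0.444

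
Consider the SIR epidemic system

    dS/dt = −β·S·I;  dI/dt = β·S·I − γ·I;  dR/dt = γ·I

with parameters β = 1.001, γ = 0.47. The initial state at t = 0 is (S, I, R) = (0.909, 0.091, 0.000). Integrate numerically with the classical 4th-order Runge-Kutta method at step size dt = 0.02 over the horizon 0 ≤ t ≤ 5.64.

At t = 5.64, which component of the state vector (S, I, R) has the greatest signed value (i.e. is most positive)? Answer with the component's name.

t=0.000: state=(0.909, 0.091, 0.000)
step 1 (dt=0.02): k1=(-0.083, 0.040, 0.043), k2=(-0.083, 0.040, 0.043), k3=(-0.083, 0.040, 0.043), k4=(-0.083, 0.040, 0.043); state += dt/6·(k1+2k2+2k3+k4)
t=0.020: state=(0.907, 0.092, 0.001)
t=0.040: state=(0.906, 0.093, 0.002)
t=0.060: state=(0.904, 0.093, 0.003)
continuing one RK4 step at a time; state shown every 10 steps (Δt=0.2):
t=0.200: state=(0.892, 0.099, 0.009)
t=0.400: state=(0.874, 0.108, 0.019)
t=0.600: state=(0.854, 0.117, 0.029)
t=0.800: state=(0.834, 0.126, 0.041)
t=1.000: state=(0.812, 0.135, 0.053)
t=1.200: state=(0.790, 0.144, 0.066)
t=1.400: state=(0.767, 0.153, 0.080)
t=1.600: state=(0.743, 0.162, 0.095)
t=1.800: state=(0.718, 0.171, 0.110)
t=2.000: state=(0.694, 0.179, 0.127)
t=2.200: state=(0.669, 0.187, 0.144)
t=2.400: state=(0.644, 0.194, 0.162)
t=2.600: state=(0.619, 0.201, 0.181)
t=2.800: state=(0.594, 0.206, 0.200)
t=3.000: state=(0.570, 0.211, 0.219)
t=3.200: state=(0.546, 0.215, 0.239)
t=3.400: state=(0.523, 0.217, 0.260)
t=3.600: state=(0.500, 0.219, 0.280)
t=3.800: state=(0.479, 0.220, 0.301)
t=4.000: state=(0.458, 0.220, 0.322)
t=4.200: state=(0.438, 0.219, 0.342)
t=4.400: state=(0.420, 0.217, 0.363)
t=4.600: state=(0.402, 0.215, 0.383)
t=4.800: state=(0.385, 0.212, 0.403)
t=5.000: state=(0.369, 0.208, 0.423)
t=5.200: state=(0.354, 0.203, 0.442)
t=5.400: state=(0.340, 0.198, 0.461)
t=5.600: state=(0.327, 0.193, 0.480)
t=5.640: state=(0.325, 0.192, 0.483)
compare at T: S=0.325, I=0.192, R=0.483

largest component: R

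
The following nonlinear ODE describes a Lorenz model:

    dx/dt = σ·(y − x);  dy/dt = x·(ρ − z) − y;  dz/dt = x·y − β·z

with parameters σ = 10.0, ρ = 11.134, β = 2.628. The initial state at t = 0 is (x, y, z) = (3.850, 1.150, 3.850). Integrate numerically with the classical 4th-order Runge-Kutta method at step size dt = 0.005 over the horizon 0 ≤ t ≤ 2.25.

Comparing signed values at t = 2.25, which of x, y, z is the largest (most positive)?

t=0.000: state=(3.850, 1.150, 3.850)
step 1 (dt=0.005): k1=(-27.000, 26.893, -5.690), k2=(-25.653, 26.388, -5.476), k3=(-25.699, 26.412, -5.478), k4=(-24.394, 25.927, -5.275); state += dt/6·(k1+2k2+2k3+k4)
t=0.005: state=(3.722, 1.282, 3.823)
t=0.010: state=(3.606, 1.409, 3.797)
t=0.015: state=(3.502, 1.533, 3.774)
continuing one RK4 step at a time; state shown every 20 steps (Δt=0.1):
t=0.100: state=(2.964, 3.280, 3.590)
t=0.200: state=(3.896, 5.319, 4.050)
t=0.300: state=(5.646, 7.629, 5.876)
t=0.400: state=(7.533, 9.076, 9.548)
t=0.500: state=(8.192, 7.787, 13.460)
t=0.600: state=(6.822, 4.755, 14.540)
t=0.700: state=(4.700, 2.775, 13.006)
t=0.800: state=(3.221, 2.206, 10.817)
t=0.900: state=(2.608, 2.349, 8.876)
t=1.000: state=(2.619, 2.871, 7.411)
t=1.100: state=(3.078, 3.736, 6.519)
t=1.200: state=(3.926, 4.959, 6.354)
t=1.300: state=(5.106, 6.391, 7.166)
t=1.400: state=(6.351, 7.449, 9.079)
t=1.500: state=(7.057, 7.264, 11.450)
t=1.600: state=(6.693, 5.813, 12.828)
t=1.700: state=(5.544, 4.277, 12.552)
t=1.800: state=(4.406, 3.472, 11.299)
t=1.900: state=(3.743, 3.352, 9.875)
t=2.000: state=(3.598, 3.682, 8.707)
t=2.100: state=(3.876, 4.332, 8.002)
t=2.200: state=(4.477, 5.202, 7.906)
t=2.250: state=(4.860, 5.661, 8.123)
compare at T: x=4.860, y=5.661, z=8.123

largest component: z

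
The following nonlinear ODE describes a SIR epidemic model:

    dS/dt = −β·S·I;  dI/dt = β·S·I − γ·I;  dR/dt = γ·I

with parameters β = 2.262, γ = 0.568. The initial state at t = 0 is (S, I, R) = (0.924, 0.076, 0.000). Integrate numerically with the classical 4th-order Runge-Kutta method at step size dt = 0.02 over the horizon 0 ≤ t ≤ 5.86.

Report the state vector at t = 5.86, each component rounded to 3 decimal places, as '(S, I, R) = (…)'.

t=0.000: state=(0.924, 0.076, 0.000)
step 1 (dt=0.02): k1=(-0.159, 0.116, 0.043), k2=(-0.161, 0.117, 0.044), k3=(-0.161, 0.117, 0.044), k4=(-0.163, 0.119, 0.044); state += dt/6·(k1+2k2+2k3+k4)
t=0.020: state=(0.921, 0.078, 0.001)
t=0.040: state=(0.917, 0.081, 0.002)
t=0.060: state=(0.914, 0.083, 0.003)
continuing one RK4 step at a time; state shown every 10 steps (Δt=0.2):
t=0.200: state=(0.888, 0.102, 0.010)
t=0.400: state=(0.842, 0.135, 0.023)
t=0.600: state=(0.785, 0.174, 0.041)
t=0.800: state=(0.718, 0.218, 0.063)
t=1.000: state=(0.644, 0.265, 0.091)
t=1.200: state=(0.565, 0.311, 0.124)
t=1.400: state=(0.486, 0.353, 0.161)
t=1.600: state=(0.411, 0.386, 0.203)
t=1.800: state=(0.343, 0.408, 0.248)
t=2.000: state=(0.285, 0.420, 0.296)
t=2.200: state=(0.235, 0.421, 0.343)
t=2.400: state=(0.195, 0.414, 0.391)
t=2.600: state=(0.162, 0.401, 0.437)
t=2.800: state=(0.136, 0.383, 0.482)
t=3.000: state=(0.115, 0.361, 0.524)
t=3.200: state=(0.098, 0.338, 0.564)
t=3.400: state=(0.084, 0.315, 0.601)
t=3.600: state=(0.074, 0.291, 0.635)
t=3.800: state=(0.065, 0.268, 0.667)
t=4.000: state=(0.058, 0.246, 0.696)
t=4.200: state=(0.052, 0.225, 0.723)
t=4.400: state=(0.047, 0.205, 0.747)
t=4.600: state=(0.043, 0.187, 0.770)
t=4.800: state=(0.040, 0.170, 0.790)
t=5.000: state=(0.037, 0.155, 0.808)
t=5.200: state=(0.035, 0.140, 0.825)
t=5.400: state=(0.033, 0.127, 0.840)
t=5.600: state=(0.031, 0.115, 0.854)
t=5.800: state=(0.029, 0.104, 0.867)
t=5.860: state=(0.029, 0.101, 0.870)

(S, I, R) = (0.029, 0.101, 0.870)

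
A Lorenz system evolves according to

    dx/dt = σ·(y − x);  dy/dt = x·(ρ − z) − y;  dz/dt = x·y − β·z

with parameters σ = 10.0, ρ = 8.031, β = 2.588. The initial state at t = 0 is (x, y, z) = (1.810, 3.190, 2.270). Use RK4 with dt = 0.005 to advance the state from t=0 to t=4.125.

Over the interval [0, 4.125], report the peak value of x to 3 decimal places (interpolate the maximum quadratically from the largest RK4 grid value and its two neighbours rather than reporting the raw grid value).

max x = 6.455

t=0.000: state=(1.810, 3.190, 2.270)
step 1 (dt=0.005): k1=(13.800, 7.237, -0.101), k2=(13.636, 7.419, 0.043), k3=(13.645, 7.415, 0.042), k4=(13.489, 7.593, 0.186); state += dt/6·(k1+2k2+2k3+k4)
t=0.005: state=(1.878, 3.227, 2.270)
t=0.010: state=(1.945, 3.266, 2.272)
t=0.015: state=(2.010, 3.306, 2.275)
continuing one RK4 step at a time; state shown every 40 steps (Δt=0.2):
t=0.200: state=(4.255, 5.536, 3.563)
t=0.400: state=(6.360, 6.803, 7.827)
t=0.600: state=(5.309, 4.109, 9.903)
t=0.800: state=(3.236, 2.574, 7.900)
t=1.000: state=(2.691, 2.743, 5.844)
t=1.200: state=(3.242, 3.708, 4.957)
t=1.400: state=(4.392, 5.004, 5.626)
t=1.600: state=(5.252, 5.384, 7.484)
t=1.800: state=(4.818, 4.344, 8.364)
t=2.000: state=(3.893, 3.542, 7.564)
t=2.200: state=(3.568, 3.587, 6.509)
t=2.400: state=(3.881, 4.142, 6.112)
t=2.600: state=(4.449, 4.706, 6.574)
t=2.800: state=(4.724, 4.715, 7.375)
t=3.000: state=(4.460, 4.248, 7.621)
t=3.200: state=(4.069, 3.928, 7.216)
t=3.400: state=(3.960, 3.992, 6.745)
t=3.600: state=(4.146, 4.279, 6.635)
t=3.800: state=(4.397, 4.493, 6.910)
t=4.000: state=(4.465, 4.435, 7.237)
t=4.125: state=(4.389, 4.304, 7.304)
largest grid value and its neighbours: x(0.435)=6.45221, x(0.440)=6.45466, x(0.445)=6.45439
parabola through these three points peaks at t≈0.442 with x≈6.45488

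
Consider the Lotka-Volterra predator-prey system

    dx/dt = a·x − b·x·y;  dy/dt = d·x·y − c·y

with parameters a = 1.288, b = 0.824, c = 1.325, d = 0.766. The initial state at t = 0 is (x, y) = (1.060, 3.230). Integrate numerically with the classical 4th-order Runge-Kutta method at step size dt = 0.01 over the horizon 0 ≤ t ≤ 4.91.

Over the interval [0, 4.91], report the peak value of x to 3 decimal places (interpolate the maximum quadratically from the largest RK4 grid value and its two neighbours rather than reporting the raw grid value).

max x = 3.875

t=0.000: state=(1.060, 3.230)
step 1 (dt=0.01): k1=(-1.456, -1.657), k2=(-1.439, -1.671), k3=(-1.439, -1.671), k4=(-1.422, -1.684); state += dt/6·(k1+2k2+2k3+k4)
t=0.010: state=(1.046, 3.213)
t=0.020: state=(1.032, 3.196)
t=0.030: state=(1.018, 3.179)
continuing one RK4 step at a time; state shown every 20 steps (Δt=0.2):
t=0.200: state=(0.830, 2.860)
t=0.400: state=(0.692, 2.463)
t=0.600: state=(0.616, 2.088)
t=0.800: state=(0.581, 1.755)
t=1.000: state=(0.577, 1.470)
t=1.200: state=(0.597, 1.234)
t=1.400: state=(0.641, 1.041)
t=1.600: state=(0.708, 0.885)
t=1.800: state=(0.800, 0.762)
t=2.000: state=(0.921, 0.667)
t=2.200: state=(1.074, 0.596)
t=2.400: state=(1.265, 0.546)
t=2.600: state=(1.500, 0.518)
t=2.800: state=(1.784, 0.511)
t=3.000: state=(2.119, 0.528)
t=3.200: state=(2.505, 0.577)
t=3.400: state=(2.926, 0.671)
t=3.600: state=(3.349, 0.832)
t=3.800: state=(3.702, 1.097)
t=4.000: state=(3.873, 1.509)
t=4.200: state=(3.735, 2.083)
t=4.400: state=(3.248, 2.739)
t=4.600: state=(2.551, 3.280)
t=4.800: state=(1.875, 3.527)
t=4.910: state=(1.568, 3.523)
largest grid value and its neighbours: x(4.010)=3.87437, x(4.020)=3.87489, x(4.030)=3.87460
parabola through these three points peaks at t≈4.021 with x≈3.87490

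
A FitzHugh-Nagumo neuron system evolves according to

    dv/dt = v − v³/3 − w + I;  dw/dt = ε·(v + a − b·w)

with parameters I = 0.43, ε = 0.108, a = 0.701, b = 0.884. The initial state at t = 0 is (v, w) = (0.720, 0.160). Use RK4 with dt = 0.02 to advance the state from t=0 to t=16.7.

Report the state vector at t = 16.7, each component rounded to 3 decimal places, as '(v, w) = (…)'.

(v, w) = (-1.652, 0.209)

t=0.000: state=(0.720, 0.160)
step 1 (dt=0.02): k1=(0.866, 0.138), k2=(0.868, 0.139), k3=(0.868, 0.139), k4=(0.871, 0.140); state += dt/6·(k1+2k2+2k3+k4)
t=0.020: state=(0.737, 0.163)
t=0.040: state=(0.755, 0.166)
t=0.060: state=(0.772, 0.168)
continuing one RK4 step at a time; state shown every 50 steps (Δt=1):
t=1.000: state=(1.494, 0.336)
t=2.000: state=(1.675, 0.545)
t=3.000: state=(1.613, 0.737)
t=4.000: state=(1.510, 0.903)
t=5.000: state=(1.394, 1.043)
t=6.000: state=(1.265, 1.157)
t=7.000: state=(1.116, 1.247)
t=8.000: state=(0.928, 1.311)
t=9.000: state=(0.651, 1.346)
t=10.000: state=(0.122, 1.339)
t=11.000: state=(-1.087, 1.245)
t=12.000: state=(-1.913, 1.036)
t=13.000: state=(-1.923, 0.815)
t=14.000: state=(-1.851, 0.618)
t=15.000: state=(-1.776, 0.448)
t=16.000: state=(-1.703, 0.300)
t=16.700: state=(-1.652, 0.209)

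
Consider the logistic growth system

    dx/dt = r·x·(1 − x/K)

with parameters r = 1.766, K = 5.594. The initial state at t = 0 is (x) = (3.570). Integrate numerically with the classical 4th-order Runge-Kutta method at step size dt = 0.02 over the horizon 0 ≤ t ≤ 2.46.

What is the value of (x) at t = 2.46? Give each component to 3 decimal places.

(x) = (5.553)

t=0.000: state=(3.570)
step 1 (dt=0.02): k1=(2.281), k2=(2.270), k3=(2.270), k4=(2.258); state += dt/6·(k1+2k2+2k3+k4)
t=0.020: state=(3.615)
t=0.040: state=(3.660)
t=0.060: state=(3.705)
continuing one RK4 step at a time; state shown every 5 steps (Δt=0.1):
t=0.100: state=(3.792)
t=0.200: state=(4.001)
t=0.300: state=(4.194)
t=0.400: state=(4.371)
t=0.500: state=(4.532)
t=0.600: state=(4.675)
t=0.700: state=(4.803)
t=0.800: state=(4.916)
t=0.900: state=(5.014)
t=1.000: state=(5.100)
t=1.100: state=(5.174)
t=1.200: state=(5.237)
t=1.300: state=(5.292)
t=1.400: state=(5.339)
t=1.500: state=(5.378)
t=1.600: state=(5.412)
t=1.700: state=(5.441)
t=1.800: state=(5.465)
t=1.900: state=(5.485)
t=2.000: state=(5.503)
t=2.100: state=(5.517)
t=2.200: state=(5.530)
t=2.300: state=(5.540)
t=2.400: state=(5.549)
t=2.460: state=(5.553)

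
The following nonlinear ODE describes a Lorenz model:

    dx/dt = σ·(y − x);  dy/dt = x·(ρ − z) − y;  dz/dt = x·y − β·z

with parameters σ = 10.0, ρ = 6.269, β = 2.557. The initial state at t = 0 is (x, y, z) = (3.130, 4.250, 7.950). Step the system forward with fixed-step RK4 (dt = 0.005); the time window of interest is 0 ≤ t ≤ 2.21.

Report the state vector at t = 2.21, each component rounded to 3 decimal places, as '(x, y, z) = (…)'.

(x, y, z) = (3.614, 3.736, 4.911)

t=0.000: state=(3.130, 4.250, 7.950)
step 1 (dt=0.005): k1=(11.200, -9.512, -7.026), k2=(10.682, -9.479, -6.937), k3=(10.696, -9.478, -6.943), k4=(10.191, -9.444, -6.860); state += dt/6·(k1+2k2+2k3+k4)
t=0.005: state=(3.183, 4.203, 7.915)
t=0.010: state=(3.232, 4.156, 7.881)
t=0.015: state=(3.276, 4.109, 7.848)
continuing one RK4 step at a time; state shown every 20 steps (Δt=0.1):
t=0.100: state=(3.515, 3.407, 7.301)
t=0.200: state=(3.230, 2.864, 6.581)
t=0.300: state=(2.893, 2.611, 5.825)
t=0.400: state=(2.691, 2.573, 5.142)
t=0.500: state=(2.652, 2.687, 4.596)
t=0.600: state=(2.752, 2.912, 4.224)
t=0.700: state=(2.963, 3.219, 4.044)
t=0.800: state=(3.254, 3.572, 4.065)
t=0.900: state=(3.584, 3.918, 4.284)
t=1.000: state=(3.900, 4.187, 4.665)
t=1.100: state=(4.137, 4.313, 5.131)
t=1.200: state=(4.239, 4.265, 5.569)
t=1.300: state=(4.191, 4.074, 5.869)
t=1.400: state=(4.023, 3.815, 5.975)
t=1.500: state=(3.799, 3.571, 5.897)
t=1.600: state=(3.586, 3.395, 5.696)
t=1.700: state=(3.427, 3.305, 5.442)
t=1.800: state=(3.343, 3.297, 5.196)
t=1.900: state=(3.333, 3.357, 5.000)
t=2.000: state=(3.386, 3.464, 4.882)
t=2.100: state=(3.483, 3.595, 4.850)
t=2.200: state=(3.602, 3.724, 4.902)
t=2.210: state=(3.614, 3.736, 4.911)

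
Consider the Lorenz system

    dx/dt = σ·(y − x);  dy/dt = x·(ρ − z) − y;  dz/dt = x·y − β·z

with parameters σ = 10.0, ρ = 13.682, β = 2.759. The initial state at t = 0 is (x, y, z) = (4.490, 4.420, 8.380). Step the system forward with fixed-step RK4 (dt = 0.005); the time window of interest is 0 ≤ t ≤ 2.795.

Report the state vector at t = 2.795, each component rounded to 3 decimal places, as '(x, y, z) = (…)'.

(x, y, z) = (6.182, 6.723, 11.983)

t=0.000: state=(4.490, 4.420, 8.380)
step 1 (dt=0.005): k1=(-0.700, 19.386, -3.275), k2=(-0.198, 19.365, -3.042), k3=(-0.211, 19.369, -3.038), k4=(0.279, 19.352, -2.803); state += dt/6·(k1+2k2+2k3+k4)
t=0.005: state=(4.489, 4.517, 8.365)
t=0.010: state=(4.493, 4.614, 8.352)
t=0.015: state=(4.501, 4.710, 8.342)
continuing one RK4 step at a time; state shown every 20 steps (Δt=0.1):
t=0.100: state=(5.162, 6.374, 8.620)
t=0.200: state=(6.616, 8.162, 10.351)
t=0.300: state=(7.877, 8.643, 13.366)
t=0.400: state=(7.856, 7.033, 15.698)
t=0.500: state=(6.506, 4.863, 15.625)
t=0.600: state=(4.994, 3.753, 13.943)
t=0.700: state=(4.147, 3.698, 12.014)
t=0.800: state=(4.057, 4.299, 10.519)
t=0.900: state=(4.581, 5.362, 9.793)
t=1.000: state=(5.558, 6.685, 10.117)
t=1.100: state=(6.691, 7.727, 11.608)
t=1.200: state=(7.398, 7.670, 13.675)
t=1.300: state=(7.148, 6.416, 14.928)
t=1.400: state=(6.151, 5.033, 14.629)
t=1.500: state=(5.154, 4.359, 13.364)
t=1.600: state=(4.641, 4.418, 11.976)
t=1.700: state=(4.690, 4.992, 10.981)
t=1.800: state=(5.199, 5.885, 10.678)
t=1.900: state=(5.982, 6.807, 11.231)
t=2.000: state=(6.713, 7.273, 12.494)
t=2.100: state=(6.974, 6.901, 13.794)
t=2.200: state=(6.589, 5.949, 14.299)
t=2.300: state=(5.857, 5.116, 13.831)
t=2.400: state=(5.242, 4.797, 12.859)
t=2.500: state=(5.005, 4.979, 11.915)
t=2.600: state=(5.172, 5.513, 11.359)
t=2.700: state=(5.639, 6.199, 11.392)
t=2.795: state=(6.182, 6.723, 11.983)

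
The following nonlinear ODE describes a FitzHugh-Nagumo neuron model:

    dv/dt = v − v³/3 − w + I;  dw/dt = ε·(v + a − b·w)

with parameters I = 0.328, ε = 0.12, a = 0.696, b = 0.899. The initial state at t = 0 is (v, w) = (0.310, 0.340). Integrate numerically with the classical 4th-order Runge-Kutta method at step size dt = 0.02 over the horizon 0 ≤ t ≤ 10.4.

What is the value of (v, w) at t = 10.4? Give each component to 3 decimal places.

t=0.000: state=(0.310, 0.340)
step 1 (dt=0.02): k1=(0.288, 0.084), k2=(0.290, 0.084), k3=(0.290, 0.084), k4=(0.292, 0.085); state += dt/6·(k1+2k2+2k3+k4)
t=0.020: state=(0.316, 0.342)
t=0.040: state=(0.322, 0.343)
t=0.060: state=(0.328, 0.345)
continuing one RK4 step at a time; state shown every 25 steps (Δt=0.5):
t=0.500: state=(0.477, 0.386)
t=1.000: state=(0.692, 0.440)
t=1.500: state=(0.935, 0.505)
t=2.000: state=(1.158, 0.581)
t=2.500: state=(1.312, 0.663)
t=3.000: state=(1.385, 0.748)
t=3.500: state=(1.399, 0.831)
t=4.000: state=(1.375, 0.909)
t=4.500: state=(1.329, 0.981)
t=5.000: state=(1.270, 1.046)
t=5.500: state=(1.199, 1.104)
t=6.000: state=(1.118, 1.155)
t=6.500: state=(1.024, 1.197)
t=7.000: state=(0.912, 1.232)
t=7.500: state=(0.775, 1.257)
t=8.000: state=(0.596, 1.272)
t=8.500: state=(0.342, 1.274)
t=9.000: state=(-0.048, 1.257)
t=9.500: state=(-0.658, 1.212)
t=10.000: state=(-1.390, 1.128)
t=10.400: state=(-1.775, 1.038)

(v, w) = (-1.775, 1.038)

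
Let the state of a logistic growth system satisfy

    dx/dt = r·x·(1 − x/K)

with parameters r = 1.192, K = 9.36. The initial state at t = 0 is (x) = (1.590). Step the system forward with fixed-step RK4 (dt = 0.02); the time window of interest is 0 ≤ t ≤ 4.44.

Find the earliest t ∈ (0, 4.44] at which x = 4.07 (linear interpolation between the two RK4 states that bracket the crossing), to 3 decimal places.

t = 1.111

t=0.000: state=(1.590)
step 1 (dt=0.02): k1=(1.573), k2=(1.586), k3=(1.586), k4=(1.598); state += dt/6·(k1+2k2+2k3+k4)
t=0.020: state=(1.622)
t=0.040: state=(1.654)
t=0.060: state=(1.687)
continuing one RK4 step at a time; state shown every 10 steps (Δt=0.2):
t=0.200: state=(1.930)
t=0.400: state=(2.321)
t=0.600: state=(2.761)
t=0.800: state=(3.246)
t=1.000: state=(3.769)
t=1.100: state=(4.040)
next step: t=1.120: state=(4.095) — x has crossed 4.07
linear interpolation between t=1.100 (4.03975) and t=1.120 (4.09458) → t≈1.111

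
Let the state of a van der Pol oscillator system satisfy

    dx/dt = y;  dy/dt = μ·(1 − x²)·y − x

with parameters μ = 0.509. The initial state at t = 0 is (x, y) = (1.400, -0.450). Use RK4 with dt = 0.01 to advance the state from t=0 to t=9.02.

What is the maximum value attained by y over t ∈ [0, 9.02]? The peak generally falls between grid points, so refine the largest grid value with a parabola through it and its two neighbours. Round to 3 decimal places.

t=0.000: state=(1.400, -0.450)
step 1 (dt=0.01): k1=(-0.450, -1.180), k2=(-0.456, -1.176), k3=(-0.456, -1.176), k4=(-0.462, -1.173); state += dt/6·(k1+2k2+2k3+k4)
t=0.010: state=(1.395, -0.462)
t=0.020: state=(1.391, -0.473)
t=0.030: state=(1.386, -0.485)
continuing one RK4 step at a time; state shown every 50 steps (Δt=0.5):
t=0.500: state=(1.039, -0.979)
t=1.000: state=(0.423, -1.492)
t=1.500: state=(-0.441, -1.908)
t=2.000: state=(-1.347, -1.514)
t=2.500: state=(-1.814, -0.338)
t=3.000: state=(-1.752, 0.502)
t=3.500: state=(-1.368, 1.010)
t=4.000: state=(-0.744, 1.501)
t=4.500: state=(0.146, 2.045)
t=5.000: state=(1.199, 1.951)
t=5.500: state=(1.877, 0.670)
t=6.000: state=(1.925, -0.365)
t=6.500: state=(1.596, -0.904)
t=7.000: state=(1.034, -1.355)
t=7.500: state=(0.222, -1.908)
t=8.000: state=(-0.839, -2.198)
t=8.500: state=(-1.742, -1.195)
t=9.000: state=(-1.993, 0.085)
t=9.020: state=(-1.991, 0.122)
largest grid value and its neighbours: y(4.720)=2.16049, y(4.730)=2.16099, y(4.740)=2.16098
parabola through these three points peaks at t≈4.735 with y≈2.16105

max y = 2.161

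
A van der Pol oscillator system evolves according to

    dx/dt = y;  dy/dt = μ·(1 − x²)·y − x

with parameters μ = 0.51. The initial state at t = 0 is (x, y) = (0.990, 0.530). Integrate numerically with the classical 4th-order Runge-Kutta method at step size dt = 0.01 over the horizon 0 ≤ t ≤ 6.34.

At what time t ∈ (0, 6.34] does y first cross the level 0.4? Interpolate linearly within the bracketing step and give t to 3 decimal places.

t = 0.126

t=0.000: state=(0.990, 0.530)
step 1 (dt=0.01): k1=(0.530, -0.985), k2=(0.525, -0.989), k3=(0.525, -0.989), k4=(0.520, -0.993); state += dt/6·(k1+2k2+2k3+k4)
t=0.010: state=(0.995, 0.520)
t=0.020: state=(1.000, 0.510)
t=0.030: state=(1.005, 0.500)
t=0.120: state=(1.046, 0.407)
next step: t=0.130: state=(1.050, 0.396) — y has crossed 0.4
linear interpolation between t=0.120 (0.40662) and t=0.130 (0.39593) → t≈0.126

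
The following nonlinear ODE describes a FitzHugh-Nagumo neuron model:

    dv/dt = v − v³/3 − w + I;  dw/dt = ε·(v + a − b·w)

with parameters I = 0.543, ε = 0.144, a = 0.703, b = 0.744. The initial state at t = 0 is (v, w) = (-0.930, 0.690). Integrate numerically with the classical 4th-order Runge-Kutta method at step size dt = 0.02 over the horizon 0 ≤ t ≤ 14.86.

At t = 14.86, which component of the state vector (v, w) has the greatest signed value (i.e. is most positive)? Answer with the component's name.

t=0.000: state=(-0.930, 0.690)
step 1 (dt=0.02): k1=(-0.809, -0.107), k2=(-0.809, -0.108), k3=(-0.809, -0.108), k4=(-0.809, -0.109); state += dt/6·(k1+2k2+2k3+k4)
t=0.020: state=(-0.946, 0.688)
t=0.040: state=(-0.962, 0.686)
t=0.060: state=(-0.978, 0.683)
continuing one RK4 step at a time; state shown every 25 steps (Δt=0.5):
t=0.500: state=(-1.307, 0.624)
t=1.000: state=(-1.545, 0.540)
t=1.500: state=(-1.637, 0.449)
t=2.000: state=(-1.647, 0.359)
t=2.500: state=(-1.622, 0.275)
t=3.000: state=(-1.583, 0.198)
t=3.500: state=(-1.539, 0.127)
t=4.000: state=(-1.492, 0.064)
t=4.500: state=(-1.444, 0.007)
t=5.000: state=(-1.396, -0.044)
t=5.500: state=(-1.347, -0.088)
t=6.000: state=(-1.297, -0.127)
t=6.500: state=(-1.246, -0.160)
t=7.000: state=(-1.194, -0.188)
t=7.500: state=(-1.141, -0.211)
t=8.000: state=(-1.086, -0.229)
t=8.500: state=(-1.028, -0.242)
t=9.000: state=(-0.967, -0.250)
t=9.500: state=(-0.900, -0.253)
t=10.000: state=(-0.827, -0.251)
t=10.500: state=(-0.743, -0.244)
t=11.000: state=(-0.645, -0.230)
t=11.500: state=(-0.522, -0.210)
t=12.000: state=(-0.359, -0.181)
t=12.500: state=(-0.129, -0.140)
t=13.000: state=(0.214, -0.081)
t=13.500: state=(0.711, 0.004)
t=14.000: state=(1.272, 0.123)
t=14.500: state=(1.638, 0.270)
t=14.860: state=(1.740, 0.382)
compare at T: v=1.740, w=0.382

largest component: v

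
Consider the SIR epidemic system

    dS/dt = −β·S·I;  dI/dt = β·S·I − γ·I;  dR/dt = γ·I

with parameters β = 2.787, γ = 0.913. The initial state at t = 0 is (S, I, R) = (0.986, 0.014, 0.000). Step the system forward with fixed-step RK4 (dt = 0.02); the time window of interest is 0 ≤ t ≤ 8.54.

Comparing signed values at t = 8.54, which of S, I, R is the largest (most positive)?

t=0.000: state=(0.986, 0.014, 0.000)
step 1 (dt=0.02): k1=(-0.038, 0.026, 0.013), k2=(-0.039, 0.026, 0.013), k3=(-0.039, 0.026, 0.013), k4=(-0.040, 0.027, 0.013); state += dt/6·(k1+2k2+2k3+k4)
t=0.020: state=(0.985, 0.015, 0.000)
t=0.040: state=(0.984, 0.015, 0.001)
t=0.060: state=(0.984, 0.016, 0.001)
continuing one RK4 step at a time; state shown every 25 steps (Δt=0.5):
t=0.500: state=(0.955, 0.034, 0.010)
t=1.000: state=(0.886, 0.079, 0.035)
t=1.500: state=(0.754, 0.158, 0.088)
t=2.000: state=(0.566, 0.252, 0.182)
t=2.500: state=(0.380, 0.308, 0.312)
t=3.000: state=(0.247, 0.300, 0.453)
t=3.500: state=(0.168, 0.252, 0.580)
t=4.000: state=(0.123, 0.195, 0.682)
t=4.500: state=(0.097, 0.144, 0.759)
t=5.000: state=(0.082, 0.103, 0.815)
t=5.500: state=(0.073, 0.073, 0.855)
t=6.000: state=(0.067, 0.051, 0.883)
t=6.500: state=(0.063, 0.035, 0.902)
t=7.000: state=(0.060, 0.024, 0.915)
t=7.500: state=(0.059, 0.017, 0.925)
t=8.000: state=(0.057, 0.011, 0.931)
t=8.500: state=(0.057, 0.008, 0.935)
t=8.540: state=(0.057, 0.008, 0.936)
compare at T: S=0.057, I=0.008, R=0.936

largest component: R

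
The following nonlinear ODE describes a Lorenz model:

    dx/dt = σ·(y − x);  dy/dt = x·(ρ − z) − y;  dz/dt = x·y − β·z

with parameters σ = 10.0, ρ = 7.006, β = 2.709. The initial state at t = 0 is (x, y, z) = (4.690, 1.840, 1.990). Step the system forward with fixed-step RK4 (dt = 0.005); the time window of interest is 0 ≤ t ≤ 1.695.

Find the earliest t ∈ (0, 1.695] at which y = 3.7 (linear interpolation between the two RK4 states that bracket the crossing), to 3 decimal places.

t = 0.121

t=0.000: state=(4.690, 1.840, 1.990)
step 1 (dt=0.005): k1=(-28.500, 21.685, 3.239), k2=(-27.245, 21.236, 3.336), k3=(-27.288, 21.252, 3.336), k4=(-26.073, 20.818, 3.426); state += dt/6·(k1+2k2+2k3+k4)
t=0.005: state=(4.554, 1.946, 2.007)
t=0.010: state=(4.429, 2.048, 2.024)
t=0.015: state=(4.315, 2.146, 2.043)
continuing one RK4 step at a time; state shown every 20 steps (Δt=0.1):
t=0.100: state=(3.521, 3.440, 2.433)
t=0.120: state=(3.530, 3.687, 2.550)
next step: t=0.125: state=(3.539, 3.747, 2.581) — y has crossed 3.7
linear interpolation between t=0.120 (3.68712) and t=0.125 (3.74701) → t≈0.121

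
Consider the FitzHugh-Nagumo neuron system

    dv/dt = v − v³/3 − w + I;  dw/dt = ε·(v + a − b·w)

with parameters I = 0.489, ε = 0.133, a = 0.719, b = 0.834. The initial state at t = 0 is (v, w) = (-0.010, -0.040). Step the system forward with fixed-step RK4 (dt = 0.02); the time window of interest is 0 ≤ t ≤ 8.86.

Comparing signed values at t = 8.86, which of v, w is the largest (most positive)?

largest component: w

t=0.000: state=(-0.010, -0.040)
step 1 (dt=0.02): k1=(0.519, 0.099), k2=(0.523, 0.099), k3=(0.523, 0.099), k4=(0.527, 0.100); state += dt/6·(k1+2k2+2k3+k4)
t=0.020: state=(0.000, -0.038)
t=0.040: state=(0.011, -0.036)
t=0.060: state=(0.022, -0.034)
continuing one RK4 step at a time; state shown every 25 steps (Δt=0.5):
t=0.500: state=(0.309, 0.018)
t=1.000: state=(0.760, 0.097)
t=1.500: state=(1.253, 0.204)
t=2.000: state=(1.581, 0.333)
t=2.500: state=(1.698, 0.468)
t=3.000: state=(1.701, 0.600)
t=3.500: state=(1.661, 0.723)
t=4.000: state=(1.605, 0.836)
t=4.500: state=(1.542, 0.939)
t=5.000: state=(1.475, 1.033)
t=5.500: state=(1.404, 1.117)
t=6.000: state=(1.329, 1.191)
t=6.500: state=(1.248, 1.257)
t=7.000: state=(1.160, 1.313)
t=7.500: state=(1.062, 1.361)
t=8.000: state=(0.949, 1.399)
t=8.500: state=(0.812, 1.427)
t=8.860: state=(0.691, 1.441)
compare at T: v=0.691, w=1.441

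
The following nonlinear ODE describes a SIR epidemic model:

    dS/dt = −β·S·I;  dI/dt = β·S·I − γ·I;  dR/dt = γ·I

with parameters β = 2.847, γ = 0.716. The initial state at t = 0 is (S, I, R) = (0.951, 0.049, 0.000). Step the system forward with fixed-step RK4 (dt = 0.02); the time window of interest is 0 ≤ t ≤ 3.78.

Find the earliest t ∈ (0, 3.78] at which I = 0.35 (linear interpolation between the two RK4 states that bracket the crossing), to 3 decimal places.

t=0.000: state=(0.951, 0.049, 0.000)
step 1 (dt=0.02): k1=(-0.133, 0.098, 0.035), k2=(-0.135, 0.099, 0.036), k3=(-0.135, 0.099, 0.036), k4=(-0.138, 0.101, 0.037); state += dt/6·(k1+2k2+2k3+k4)
t=0.020: state=(0.948, 0.051, 0.001)
t=0.040: state=(0.945, 0.053, 0.001)
t=0.060: state=(0.943, 0.055, 0.002)
continuing one RK4 step at a time; state shown every 10 steps (Δt=0.2):
t=0.200: state=(0.919, 0.072, 0.009)
t=0.400: state=(0.874, 0.105, 0.021)
t=0.600: state=(0.814, 0.147, 0.039)
t=0.800: state=(0.739, 0.198, 0.064)
t=1.000: state=(0.649, 0.255, 0.096)
t=1.200: state=(0.553, 0.311, 0.136)
t=1.340: state=(0.485, 0.346, 0.169)
next step: t=1.360: state=(0.475, 0.350, 0.174) — I has crossed 0.35
linear interpolation between t=1.340 (0.34574) and t=1.360 (0.35027) → t≈1.359

t = 1.359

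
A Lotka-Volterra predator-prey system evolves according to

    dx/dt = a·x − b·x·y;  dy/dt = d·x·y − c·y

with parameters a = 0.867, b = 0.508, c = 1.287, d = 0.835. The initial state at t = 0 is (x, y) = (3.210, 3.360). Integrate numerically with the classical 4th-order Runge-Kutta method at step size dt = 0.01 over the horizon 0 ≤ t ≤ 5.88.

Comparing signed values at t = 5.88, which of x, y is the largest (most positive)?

largest component: x

t=0.000: state=(3.210, 3.360)
step 1 (dt=0.01): k1=(-2.696, 4.682), k2=(-2.723, 4.676), k3=(-2.723, 4.676), k4=(-2.749, 4.669); state += dt/6·(k1+2k2+2k3+k4)
t=0.010: state=(3.183, 3.407)
t=0.020: state=(3.155, 3.453)
t=0.030: state=(3.127, 3.500)
continuing one RK4 step at a time; state shown every 20 steps (Δt=0.2):
t=0.200: state=(2.593, 4.224)
t=0.400: state=(1.946, 4.766)
t=0.600: state=(1.414, 4.868)
t=0.800: state=(1.037, 4.608)
t=1.000: state=(0.790, 4.142)
t=1.200: state=(0.633, 3.603)
t=1.400: state=(0.537, 3.069)
t=1.600: state=(0.480, 2.581)
t=1.800: state=(0.449, 2.156)
t=2.000: state=(0.437, 1.794)
t=2.200: state=(0.440, 1.492)
t=2.400: state=(0.455, 1.243)
t=2.600: state=(0.483, 1.039)
t=2.800: state=(0.521, 0.873)
t=3.000: state=(0.571, 0.739)
t=3.200: state=(0.634, 0.632)
t=3.400: state=(0.710, 0.546)
t=3.600: state=(0.802, 0.479)
t=3.800: state=(0.911, 0.427)
t=4.000: state=(1.039, 0.388)
t=4.200: state=(1.190, 0.362)
t=4.400: state=(1.365, 0.346)
t=4.600: state=(1.568, 0.341)
t=4.800: state=(1.801, 0.350)
t=5.000: state=(2.065, 0.373)
t=5.200: state=(2.360, 0.417)
t=5.400: state=(2.681, 0.491)
t=5.600: state=(3.016, 0.611)
t=5.800: state=(3.341, 0.803)
t=5.880: state=(3.459, 0.909)
compare at T: x=3.459, y=0.909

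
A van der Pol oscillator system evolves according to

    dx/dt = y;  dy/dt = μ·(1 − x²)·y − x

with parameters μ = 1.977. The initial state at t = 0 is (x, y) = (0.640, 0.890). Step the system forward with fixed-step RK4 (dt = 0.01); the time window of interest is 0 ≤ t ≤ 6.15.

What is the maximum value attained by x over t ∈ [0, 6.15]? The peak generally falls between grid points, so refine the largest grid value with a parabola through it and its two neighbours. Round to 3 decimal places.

max x = 1.230

t=0.000: state=(0.640, 0.890)
step 1 (dt=0.01): k1=(0.890, 0.399), k2=(0.892, 0.387), k3=(0.892, 0.387), k4=(0.894, 0.374); state += dt/6·(k1+2k2+2k3+k4)
t=0.010: state=(0.649, 0.894)
t=0.020: state=(0.658, 0.897)
t=0.030: state=(0.667, 0.901)
continuing one RK4 step at a time; state shown every 20 steps (Δt=0.2):
t=0.200: state=(0.822, 0.911)
t=0.400: state=(0.994, 0.787)
t=0.600: state=(1.129, 0.540)
t=0.800: state=(1.208, 0.248)
t=1.000: state=(1.230, -0.018)
t=1.200: state=(1.204, -0.237)
t=1.400: state=(1.137, -0.423)
t=1.600: state=(1.035, -0.604)
t=1.800: state=(0.894, -0.817)
t=2.000: state=(0.703, -1.113)
t=2.200: state=(0.437, -1.580)
t=2.400: state=(0.051, -2.341)
t=2.600: state=(-0.517, -3.328)
t=2.800: state=(-1.224, -3.435)
t=3.000: state=(-1.763, -1.795)
t=3.200: state=(-1.967, -0.417)
t=3.400: state=(-1.988, 0.104)
t=3.600: state=(-1.948, 0.269)
t=3.800: state=(-1.887, 0.331)
t=4.000: state=(-1.817, 0.366)
t=4.200: state=(-1.741, 0.396)
t=4.400: state=(-1.659, 0.428)
t=4.600: state=(-1.569, 0.467)
t=4.800: state=(-1.471, 0.517)
t=5.000: state=(-1.362, 0.582)
t=5.200: state=(-1.237, 0.672)
t=5.400: state=(-1.090, 0.802)
t=5.600: state=(-0.911, 1.001)
t=5.800: state=(-0.681, 1.326)
t=6.000: state=(-0.366, 1.881)
t=6.150: state=(-0.038, 2.528)
largest grid value and its neighbours: x(0.980)=1.22997, x(0.990)=1.22998, x(1.000)=1.22987
parabola through these three points peaks at t≈0.986 with x≈1.22999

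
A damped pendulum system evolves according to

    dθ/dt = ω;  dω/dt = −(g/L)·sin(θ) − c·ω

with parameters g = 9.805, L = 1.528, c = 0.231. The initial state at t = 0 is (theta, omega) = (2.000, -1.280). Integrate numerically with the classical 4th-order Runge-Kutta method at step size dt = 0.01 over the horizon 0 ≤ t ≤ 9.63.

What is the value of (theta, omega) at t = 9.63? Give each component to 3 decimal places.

t=0.000: state=(2.000, -1.280)
step 1 (dt=0.01): k1=(-1.280, -5.539), k2=(-1.308, -5.550), k3=(-1.308, -5.550), k4=(-1.336, -5.561); state += dt/6·(k1+2k2+2k3+k4)
t=0.010: state=(1.987, -1.335)
t=0.020: state=(1.973, -1.391)
t=0.030: state=(1.959, -1.447)
continuing one RK4 step at a time; state shown every 50 steps (Δt=0.5):
t=0.500: state=(0.659, -3.914)
t=1.000: state=(-1.186, -2.608)
t=1.500: state=(-1.658, 0.674)
t=2.000: state=(-0.595, 3.318)
t=2.500: state=(0.990, 2.252)
t=3.000: state=(1.329, -0.891)
t=3.500: state=(0.252, -2.998)
t=4.000: state=(-0.996, -1.427)
t=4.500: state=(-0.979, 1.436)
t=5.000: state=(0.152, 2.525)
t=5.500: state=(0.973, 0.442)
t=6.000: state=(0.562, -1.889)
t=6.500: state=(-0.485, -1.745)
t=7.000: state=(-0.819, 0.502)
t=7.500: state=(-0.121, 1.933)
t=8.000: state=(0.652, 0.783)
t=8.500: state=(0.528, -1.187)
t=9.000: state=(-0.246, -1.487)
t=9.500: state=(-0.621, 0.136)
t=9.630: state=(-0.573, 0.597)

(theta, omega) = (-0.573, 0.597)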